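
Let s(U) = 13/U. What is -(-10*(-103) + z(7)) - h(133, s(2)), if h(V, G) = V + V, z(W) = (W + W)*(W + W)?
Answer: -1492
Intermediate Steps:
z(W) = 4*W**2 (z(W) = (2*W)*(2*W) = 4*W**2)
h(V, G) = 2*V
-(-10*(-103) + z(7)) - h(133, s(2)) = -(-10*(-103) + 4*7**2) - 2*133 = -(1030 + 4*49) - 1*266 = -(1030 + 196) - 266 = -1*1226 - 266 = -1226 - 266 = -1492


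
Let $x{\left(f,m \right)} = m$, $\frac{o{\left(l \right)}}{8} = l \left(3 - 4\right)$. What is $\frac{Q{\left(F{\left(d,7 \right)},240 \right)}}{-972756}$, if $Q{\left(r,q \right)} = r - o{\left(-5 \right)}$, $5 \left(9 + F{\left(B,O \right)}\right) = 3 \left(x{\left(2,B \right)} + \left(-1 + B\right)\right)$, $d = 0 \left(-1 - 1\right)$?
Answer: $\frac{62}{1215945} \approx 5.0989 \cdot 10^{-5}$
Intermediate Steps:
$o{\left(l \right)} = - 8 l$ ($o{\left(l \right)} = 8 l \left(3 - 4\right) = 8 l \left(-1\right) = 8 \left(- l\right) = - 8 l$)
$d = 0$ ($d = 0 \left(-2\right) = 0$)
$F{\left(B,O \right)} = - \frac{48}{5} + \frac{6 B}{5}$ ($F{\left(B,O \right)} = -9 + \frac{3 \left(B + \left(-1 + B\right)\right)}{5} = -9 + \frac{3 \left(-1 + 2 B\right)}{5} = -9 + \frac{-3 + 6 B}{5} = -9 + \left(- \frac{3}{5} + \frac{6 B}{5}\right) = - \frac{48}{5} + \frac{6 B}{5}$)
$Q{\left(r,q \right)} = -40 + r$ ($Q{\left(r,q \right)} = r - \left(-8\right) \left(-5\right) = r - 40 = -40 + r$)
$\frac{Q{\left(F{\left(d,7 \right)},240 \right)}}{-972756} = \frac{-40 + \left(- \frac{48}{5} + \frac{6}{5} \cdot 0\right)}{-972756} = \left(-40 + \left(- \frac{48}{5} + 0\right)\right) \left(- \frac{1}{972756}\right) = \left(-40 - \frac{48}{5}\right) \left(- \frac{1}{972756}\right) = \left(- \frac{248}{5}\right) \left(- \frac{1}{972756}\right) = \frac{62}{1215945}$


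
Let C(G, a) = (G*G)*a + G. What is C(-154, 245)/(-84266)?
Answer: -415019/6019 ≈ -68.952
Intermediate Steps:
C(G, a) = G + a*G² (C(G, a) = G²*a + G = a*G² + G = G + a*G²)
C(-154, 245)/(-84266) = -154*(1 - 154*245)/(-84266) = -154*(1 - 37730)*(-1/84266) = -154*(-37729)*(-1/84266) = 5810266*(-1/84266) = -415019/6019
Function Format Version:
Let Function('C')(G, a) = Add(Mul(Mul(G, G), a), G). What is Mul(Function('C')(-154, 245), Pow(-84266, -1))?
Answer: Rational(-415019, 6019) ≈ -68.952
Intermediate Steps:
Function('C')(G, a) = Add(G, Mul(a, Pow(G, 2))) (Function('C')(G, a) = Add(Mul(Pow(G, 2), a), G) = Add(Mul(a, Pow(G, 2)), G) = Add(G, Mul(a, Pow(G, 2))))
Mul(Function('C')(-154, 245), Pow(-84266, -1)) = Mul(Mul(-154, Add(1, Mul(-154, 245))), Pow(-84266, -1)) = Mul(Mul(-154, Add(1, -37730)), Rational(-1, 84266)) = Mul(Mul(-154, -37729), Rational(-1, 84266)) = Mul(5810266, Rational(-1, 84266)) = Rational(-415019, 6019)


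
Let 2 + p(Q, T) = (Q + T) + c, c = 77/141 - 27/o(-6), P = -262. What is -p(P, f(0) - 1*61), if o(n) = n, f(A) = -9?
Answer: 92765/282 ≈ 328.95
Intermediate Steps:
c = 1423/282 (c = 77/141 - 27/(-6) = 77*(1/141) - 27*(-⅙) = 77/141 + 9/2 = 1423/282 ≈ 5.0461)
p(Q, T) = 859/282 + Q + T (p(Q, T) = -2 + ((Q + T) + 1423/282) = -2 + (1423/282 + Q + T) = 859/282 + Q + T)
-p(P, f(0) - 1*61) = -(859/282 - 262 + (-9 - 1*61)) = -(859/282 - 262 + (-9 - 61)) = -(859/282 - 262 - 70) = -1*(-92765/282) = 92765/282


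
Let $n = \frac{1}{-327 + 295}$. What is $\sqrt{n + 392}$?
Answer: $\frac{\sqrt{25086}}{8} \approx 19.798$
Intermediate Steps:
$n = - \frac{1}{32}$ ($n = \frac{1}{-32} = - \frac{1}{32} \approx -0.03125$)
$\sqrt{n + 392} = \sqrt{- \frac{1}{32} + 392} = \sqrt{\frac{12543}{32}} = \frac{\sqrt{25086}}{8}$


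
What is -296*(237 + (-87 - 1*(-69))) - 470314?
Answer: -535138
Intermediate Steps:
-296*(237 + (-87 - 1*(-69))) - 470314 = -296*(237 + (-87 + 69)) - 470314 = -296*(237 - 18) - 470314 = -296*219 - 470314 = -64824 - 470314 = -535138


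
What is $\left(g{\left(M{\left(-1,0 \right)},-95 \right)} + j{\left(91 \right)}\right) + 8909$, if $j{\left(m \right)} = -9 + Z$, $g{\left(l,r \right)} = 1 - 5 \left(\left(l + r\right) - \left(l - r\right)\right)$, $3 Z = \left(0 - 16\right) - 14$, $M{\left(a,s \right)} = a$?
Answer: $9841$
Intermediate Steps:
$Z = -10$ ($Z = \frac{\left(0 - 16\right) - 14}{3} = \frac{-16 - 14}{3} = \frac{1}{3} \left(-30\right) = -10$)
$g{\left(l,r \right)} = 1 - 10 r$ ($g{\left(l,r \right)} = 1 - 5 \cdot 2 r = 1 - 10 r$)
$j{\left(m \right)} = -19$ ($j{\left(m \right)} = -9 - 10 = -19$)
$\left(g{\left(M{\left(-1,0 \right)},-95 \right)} + j{\left(91 \right)}\right) + 8909 = \left(\left(1 - -950\right) - 19\right) + 8909 = \left(\left(1 + 950\right) - 19\right) + 8909 = \left(951 - 19\right) + 8909 = 932 + 8909 = 9841$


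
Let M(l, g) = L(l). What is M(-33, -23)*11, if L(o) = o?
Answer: -363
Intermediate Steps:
M(l, g) = l
M(-33, -23)*11 = -33*11 = -363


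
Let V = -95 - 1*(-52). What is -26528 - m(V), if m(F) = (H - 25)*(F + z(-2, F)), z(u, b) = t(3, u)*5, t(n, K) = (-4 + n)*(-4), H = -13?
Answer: -27402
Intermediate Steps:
t(n, K) = 16 - 4*n
V = -43 (V = -95 + 52 = -43)
z(u, b) = 20 (z(u, b) = (16 - 4*3)*5 = (16 - 12)*5 = 4*5 = 20)
m(F) = -760 - 38*F (m(F) = (-13 - 25)*(F + 20) = -38*(20 + F) = -760 - 38*F)
-26528 - m(V) = -26528 - (-760 - 38*(-43)) = -26528 - (-760 + 1634) = -26528 - 1*874 = -26528 - 874 = -27402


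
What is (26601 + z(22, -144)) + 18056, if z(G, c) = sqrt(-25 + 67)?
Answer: 44657 + sqrt(42) ≈ 44664.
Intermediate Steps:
z(G, c) = sqrt(42)
(26601 + z(22, -144)) + 18056 = (26601 + sqrt(42)) + 18056 = 44657 + sqrt(42)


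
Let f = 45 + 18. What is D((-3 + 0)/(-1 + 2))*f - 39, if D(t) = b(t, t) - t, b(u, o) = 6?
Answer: 528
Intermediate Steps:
D(t) = 6 - t
f = 63
D((-3 + 0)/(-1 + 2))*f - 39 = (6 - (-3 + 0)/(-1 + 2))*63 - 39 = (6 - (-3)/1)*63 - 39 = (6 - (-3))*63 - 39 = (6 - 1*(-3))*63 - 39 = (6 + 3)*63 - 39 = 9*63 - 39 = 567 - 39 = 528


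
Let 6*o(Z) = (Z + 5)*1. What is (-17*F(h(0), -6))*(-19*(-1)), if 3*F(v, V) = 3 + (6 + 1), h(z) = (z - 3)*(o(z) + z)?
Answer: -3230/3 ≈ -1076.7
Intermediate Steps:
o(Z) = ⅚ + Z/6 (o(Z) = ((Z + 5)*1)/6 = ((5 + Z)*1)/6 = (5 + Z)/6 = ⅚ + Z/6)
h(z) = (-3 + z)*(⅚ + 7*z/6) (h(z) = (z - 3)*((⅚ + z/6) + z) = (-3 + z)*(⅚ + 7*z/6))
F(v, V) = 10/3 (F(v, V) = (3 + (6 + 1))/3 = (3 + 7)/3 = (⅓)*10 = 10/3)
(-17*F(h(0), -6))*(-19*(-1)) = (-17*10/3)*(-19*(-1)) = -170/3*19 = -3230/3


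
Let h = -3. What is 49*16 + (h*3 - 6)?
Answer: 769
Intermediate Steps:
49*16 + (h*3 - 6) = 49*16 + (-3*3 - 6) = 784 + (-9 - 6) = 784 - 15 = 769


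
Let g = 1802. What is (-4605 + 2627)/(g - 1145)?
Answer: -1978/657 ≈ -3.0107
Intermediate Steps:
(-4605 + 2627)/(g - 1145) = (-4605 + 2627)/(1802 - 1145) = -1978/657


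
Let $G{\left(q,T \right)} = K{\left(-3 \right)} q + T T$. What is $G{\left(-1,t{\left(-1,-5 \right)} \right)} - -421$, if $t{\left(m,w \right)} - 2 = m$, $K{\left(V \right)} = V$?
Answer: $425$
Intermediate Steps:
$t{\left(m,w \right)} = 2 + m$
$G{\left(q,T \right)} = T^{2} - 3 q$ ($G{\left(q,T \right)} = - 3 q + T T = - 3 q + T^{2} = T^{2} - 3 q$)
$G{\left(-1,t{\left(-1,-5 \right)} \right)} - -421 = \left(\left(2 - 1\right)^{2} - -3\right) - -421 = \left(1^{2} + 3\right) + 421 = \left(1 + 3\right) + 421 = 4 + 421 = 425$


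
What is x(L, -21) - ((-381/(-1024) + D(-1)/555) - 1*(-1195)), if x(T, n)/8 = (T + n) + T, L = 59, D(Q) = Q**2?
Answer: -238338559/568320 ≈ -419.37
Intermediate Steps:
x(T, n) = 8*n + 16*T (x(T, n) = 8*((T + n) + T) = 8*(n + 2*T) = 8*n + 16*T)
x(L, -21) - ((-381/(-1024) + D(-1)/555) - 1*(-1195)) = (8*(-21) + 16*59) - ((-381/(-1024) + (-1)**2/555) - 1*(-1195)) = (-168 + 944) - ((-381*(-1/1024) + 1*(1/555)) + 1195) = 776 - ((381/1024 + 1/555) + 1195) = 776 - (212479/568320 + 1195) = 776 - 1*679354879/568320 = 776 - 679354879/568320 = -238338559/568320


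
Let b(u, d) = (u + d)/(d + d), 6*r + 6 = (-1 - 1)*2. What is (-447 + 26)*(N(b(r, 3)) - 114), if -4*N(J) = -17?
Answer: 184819/4 ≈ 46205.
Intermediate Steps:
r = -5/3 (r = -1 + ((-1 - 1)*2)/6 = -1 + (-2*2)/6 = -1 + (⅙)*(-4) = -1 - ⅔ = -5/3 ≈ -1.6667)
b(u, d) = (d + u)/(2*d) (b(u, d) = (d + u)/((2*d)) = (d + u)*(1/(2*d)) = (d + u)/(2*d))
N(J) = 17/4 (N(J) = -¼*(-17) = 17/4)
(-447 + 26)*(N(b(r, 3)) - 114) = (-447 + 26)*(17/4 - 114) = -421*(-439/4) = 184819/4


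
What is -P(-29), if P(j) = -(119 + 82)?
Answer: 201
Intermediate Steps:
P(j) = -201 (P(j) = -1*201 = -201)
-P(-29) = -1*(-201) = 201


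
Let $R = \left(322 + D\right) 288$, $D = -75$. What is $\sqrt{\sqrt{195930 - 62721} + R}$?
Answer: $\sqrt{71136 + 57 \sqrt{41}} \approx 267.4$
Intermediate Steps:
$R = 71136$ ($R = \left(322 - 75\right) 288 = 247 \cdot 288 = 71136$)
$\sqrt{\sqrt{195930 - 62721} + R} = \sqrt{\sqrt{195930 - 62721} + 71136} = \sqrt{\sqrt{133209} + 71136} = \sqrt{57 \sqrt{41} + 71136} = \sqrt{71136 + 57 \sqrt{41}}$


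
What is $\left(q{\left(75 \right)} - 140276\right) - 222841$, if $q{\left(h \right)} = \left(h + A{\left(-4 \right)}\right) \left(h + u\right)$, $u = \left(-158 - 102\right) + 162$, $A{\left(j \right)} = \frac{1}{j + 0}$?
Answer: $- \frac{1459345}{4} \approx -3.6484 \cdot 10^{5}$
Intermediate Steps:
$A{\left(j \right)} = \frac{1}{j}$
$u = -98$ ($u = -260 + 162 = -98$)
$q{\left(h \right)} = \left(-98 + h\right) \left(- \frac{1}{4} + h\right)$ ($q{\left(h \right)} = \left(h + \frac{1}{-4}\right) \left(h - 98\right) = \left(h - \frac{1}{4}\right) \left(-98 + h\right) = \left(- \frac{1}{4} + h\right) \left(-98 + h\right) = \left(-98 + h\right) \left(- \frac{1}{4} + h\right)$)
$\left(q{\left(75 \right)} - 140276\right) - 222841 = \left(\left(\frac{49}{2} + 75^{2} - \frac{29475}{4}\right) - 140276\right) - 222841 = \left(\left(\frac{49}{2} + 5625 - \frac{29475}{4}\right) - 140276\right) - 222841 = \left(- \frac{6877}{4} - 140276\right) - 222841 = - \frac{567981}{4} - 222841 = - \frac{1459345}{4}$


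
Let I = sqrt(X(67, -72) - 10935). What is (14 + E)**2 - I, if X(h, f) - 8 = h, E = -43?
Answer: 841 - 2*I*sqrt(2715) ≈ 841.0 - 104.21*I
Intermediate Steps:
X(h, f) = 8 + h
I = 2*I*sqrt(2715) (I = sqrt((8 + 67) - 10935) = sqrt(75 - 10935) = sqrt(-10860) = 2*I*sqrt(2715) ≈ 104.21*I)
(14 + E)**2 - I = (14 - 43)**2 - 2*I*sqrt(2715) = (-29)**2 - 2*I*sqrt(2715) = 841 - 2*I*sqrt(2715)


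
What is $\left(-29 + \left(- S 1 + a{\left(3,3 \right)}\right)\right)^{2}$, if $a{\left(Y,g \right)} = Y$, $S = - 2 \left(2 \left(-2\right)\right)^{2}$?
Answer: $36$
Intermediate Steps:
$S = -32$ ($S = - 2 \left(-4\right)^{2} = \left(-2\right) 16 = -32$)
$\left(-29 + \left(- S 1 + a{\left(3,3 \right)}\right)\right)^{2} = \left(-29 + \left(\left(-1\right) \left(-32\right) 1 + 3\right)\right)^{2} = \left(-29 + \left(32 \cdot 1 + 3\right)\right)^{2} = \left(-29 + \left(32 + 3\right)\right)^{2} = \left(-29 + 35\right)^{2} = 6^{2} = 36$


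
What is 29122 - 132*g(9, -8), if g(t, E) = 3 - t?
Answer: 29914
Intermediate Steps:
29122 - 132*g(9, -8) = 29122 - 132*(3 - 1*9) = 29122 - 132*(3 - 9) = 29122 - 132*(-6) = 29122 + 792 = 29914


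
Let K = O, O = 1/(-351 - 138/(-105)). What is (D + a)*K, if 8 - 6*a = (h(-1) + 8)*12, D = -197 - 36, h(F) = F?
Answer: 25795/36717 ≈ 0.70254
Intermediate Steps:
O = -35/12239 (O = 1/(-351 - 138*(-1/105)) = 1/(-351 + 46/35) = 1/(-12239/35) = -35/12239 ≈ -0.0028597)
D = -233
K = -35/12239 ≈ -0.0028597
a = -38/3 (a = 4/3 - (-1 + 8)*12/6 = 4/3 - 7*12/6 = 4/3 - ⅙*84 = 4/3 - 14 = -38/3 ≈ -12.667)
(D + a)*K = (-233 - 38/3)*(-35/12239) = -737/3*(-35/12239) = 25795/36717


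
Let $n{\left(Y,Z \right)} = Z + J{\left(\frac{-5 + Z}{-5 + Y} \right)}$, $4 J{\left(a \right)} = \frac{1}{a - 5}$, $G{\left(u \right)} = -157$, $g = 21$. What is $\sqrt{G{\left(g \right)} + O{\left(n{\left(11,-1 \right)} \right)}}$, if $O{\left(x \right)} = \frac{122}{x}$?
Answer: $\frac{i \sqrt{6853}}{5} \approx 16.557 i$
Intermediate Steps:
$J{\left(a \right)} = \frac{1}{4 \left(-5 + a\right)}$ ($J{\left(a \right)} = \frac{1}{4 \left(a - 5\right)} = \frac{1}{4 \left(-5 + a\right)}$)
$n{\left(Y,Z \right)} = Z + \frac{1}{4 \left(-5 + \frac{-5 + Z}{-5 + Y}\right)}$
$\sqrt{G{\left(g \right)} + O{\left(n{\left(11,-1 \right)} \right)}} = \sqrt{-157 + \frac{122}{-1 - \frac{1}{4 \left(5 - \frac{-5 - 1}{-5 + 11}\right)}}} = \sqrt{-157 + \frac{122}{-1 - \frac{1}{4 \left(5 - \frac{1}{6} \left(-6\right)\right)}}} = \sqrt{-157 + \frac{122}{-1 - \frac{1}{4 \left(5 + 1\right)}}} = \sqrt{-157 + \frac{122}{-1 - \frac{1}{4 \cdot 6}}} = \sqrt{-157 + \frac{122}{-1 - \frac{1}{24}}} = \sqrt{-157 + \frac{122}{- \frac{25}{24}}} = \sqrt{-157 + 122 \left(- \frac{24}{25}\right)} = \sqrt{-157 - \frac{2928}{25}} = \sqrt{- \frac{6853}{25}} = \frac{i \sqrt{6853}}{5}$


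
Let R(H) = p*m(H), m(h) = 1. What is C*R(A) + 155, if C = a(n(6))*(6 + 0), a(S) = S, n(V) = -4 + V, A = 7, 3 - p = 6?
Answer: 119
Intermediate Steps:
p = -3 (p = 3 - 1*6 = 3 - 6 = -3)
R(H) = -3 (R(H) = -3*1 = -3)
C = 12 (C = (-4 + 6)*(6 + 0) = 2*6 = 12)
C*R(A) + 155 = 12*(-3) + 155 = -36 + 155 = 119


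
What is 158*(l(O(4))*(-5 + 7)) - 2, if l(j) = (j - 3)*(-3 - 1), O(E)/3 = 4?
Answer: -11378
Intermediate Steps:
O(E) = 12 (O(E) = 3*4 = 12)
l(j) = 12 - 4*j (l(j) = (-3 + j)*(-4) = 12 - 4*j)
158*(l(O(4))*(-5 + 7)) - 2 = 158*((12 - 4*12)*(-5 + 7)) - 2 = 158*((12 - 48)*2) - 2 = 158*(-36*2) - 2 = 158*(-72) - 2 = -11376 - 2 = -11378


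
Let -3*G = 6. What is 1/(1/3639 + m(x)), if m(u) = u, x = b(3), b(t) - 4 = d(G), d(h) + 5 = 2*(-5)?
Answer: -3639/40028 ≈ -0.090911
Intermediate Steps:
G = -2 (G = -1/3*6 = -2)
d(h) = -15 (d(h) = -5 + 2*(-5) = -5 - 10 = -15)
b(t) = -11 (b(t) = 4 - 15 = -11)
x = -11
1/(1/3639 + m(x)) = 1/(1/3639 - 11) = 1/(-40028/3639) = -3639/40028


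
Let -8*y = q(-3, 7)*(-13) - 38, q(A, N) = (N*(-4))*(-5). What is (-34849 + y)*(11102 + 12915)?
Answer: -3325561939/4 ≈ -8.3139e+8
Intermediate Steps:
q(A, N) = 20*N (q(A, N) = -4*N*(-5) = 20*N)
y = 929/4 (y = -((20*7)*(-13) - 38)/8 = -(140*(-13) - 38)/8 = -(-1820 - 38)/8 = -⅛*(-1858) = 929/4 ≈ 232.25)
(-34849 + y)*(11102 + 12915) = (-34849 + 929/4)*(11102 + 12915) = -138467/4*24017 = -3325561939/4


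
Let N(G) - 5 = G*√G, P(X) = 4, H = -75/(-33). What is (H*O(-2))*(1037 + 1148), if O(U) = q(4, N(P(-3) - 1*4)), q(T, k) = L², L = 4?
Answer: 874000/11 ≈ 79455.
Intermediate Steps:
H = 25/11 (H = -75*(-1/33) = 25/11 ≈ 2.2727)
N(G) = 5 + G^(3/2) (N(G) = 5 + G*√G = 5 + G^(3/2))
q(T, k) = 16 (q(T, k) = 4² = 16)
O(U) = 16
(H*O(-2))*(1037 + 1148) = ((25/11)*16)*(1037 + 1148) = (400/11)*2185 = 874000/11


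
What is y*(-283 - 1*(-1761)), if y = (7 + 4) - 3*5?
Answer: -5912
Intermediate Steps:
y = -4 (y = 11 - 15 = -4)
y*(-283 - 1*(-1761)) = -4*(-283 - 1*(-1761)) = -4*(-283 + 1761) = -4*1478 = -5912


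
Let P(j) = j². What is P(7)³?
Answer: 117649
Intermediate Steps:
P(7)³ = (7²)³ = 49³ = 117649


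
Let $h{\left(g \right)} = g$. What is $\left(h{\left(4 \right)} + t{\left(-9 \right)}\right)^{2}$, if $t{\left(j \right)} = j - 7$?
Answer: $144$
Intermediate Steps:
$t{\left(j \right)} = -7 + j$ ($t{\left(j \right)} = j - 7 = -7 + j$)
$\left(h{\left(4 \right)} + t{\left(-9 \right)}\right)^{2} = \left(4 - 16\right)^{2} = \left(-12\right)^{2} = 144$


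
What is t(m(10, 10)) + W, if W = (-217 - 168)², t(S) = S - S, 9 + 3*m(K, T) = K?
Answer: 148225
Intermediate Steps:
m(K, T) = -3 + K/3
t(S) = 0
W = 148225 (W = (-385)² = 148225)
t(m(10, 10)) + W = 0 + 148225 = 148225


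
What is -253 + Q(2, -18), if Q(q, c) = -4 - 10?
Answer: -267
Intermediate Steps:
Q(q, c) = -14
-253 + Q(2, -18) = -253 - 14 = -267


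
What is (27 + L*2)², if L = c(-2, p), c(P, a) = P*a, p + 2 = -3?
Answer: 2209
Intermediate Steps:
p = -5 (p = -2 - 3 = -5)
L = 10 (L = -2*(-5) = 10)
(27 + L*2)² = (27 + 10*2)² = (27 + 20)² = 47² = 2209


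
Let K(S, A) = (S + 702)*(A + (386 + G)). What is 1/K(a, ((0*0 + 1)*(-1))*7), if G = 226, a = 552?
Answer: 1/758670 ≈ 1.3181e-6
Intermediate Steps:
K(S, A) = (612 + A)*(702 + S) (K(S, A) = (S + 702)*(A + (386 + 226)) = (702 + S)*(A + 612) = (702 + S)*(612 + A) = (612 + A)*(702 + S))
1/K(a, ((0*0 + 1)*(-1))*7) = 1/(429624 + 612*552 + 702*(((0*0 + 1)*(-1))*7) + (((0*0 + 1)*(-1))*7)*552) = 1/(429624 + 337824 + 702*(((0 + 1)*(-1))*7) + (((0 + 1)*(-1))*7)*552) = 1/(429624 + 337824 + 702*((1*(-1))*7) + ((1*(-1))*7)*552) = 1/(429624 + 337824 + 702*(-1*7) - 1*7*552) = 1/(429624 + 337824 + 702*(-7) - 7*552) = 1/(429624 + 337824 - 4914 - 3864) = 1/758670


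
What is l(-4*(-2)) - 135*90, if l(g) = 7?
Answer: -12143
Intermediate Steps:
l(-4*(-2)) - 135*90 = 7 - 135*90 = 7 - 12150 = -12143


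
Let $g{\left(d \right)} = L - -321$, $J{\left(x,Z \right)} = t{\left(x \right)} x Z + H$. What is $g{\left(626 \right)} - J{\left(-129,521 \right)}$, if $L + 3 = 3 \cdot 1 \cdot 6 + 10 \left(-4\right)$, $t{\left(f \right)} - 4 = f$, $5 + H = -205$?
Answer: $-8400619$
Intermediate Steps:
$H = -210$ ($H = -5 - 205 = -210$)
$t{\left(f \right)} = 4 + f$
$L = -25$ ($L = -3 + \left(3 \cdot 1 \cdot 6 + 10 \left(-4\right)\right) = -3 + \left(3 \cdot 6 - 40\right) = -3 + \left(18 - 40\right) = -3 - 22 = -25$)
$J{\left(x,Z \right)} = -210 + Z x \left(4 + x\right)$ ($J{\left(x,Z \right)} = \left(4 + x\right) x Z - 210 = x \left(4 + x\right) Z - 210 = Z x \left(4 + x\right) - 210 = -210 + Z x \left(4 + x\right)$)
$g{\left(d \right)} = 296$ ($g{\left(d \right)} = -25 - -321 = -25 + 321 = 296$)
$g{\left(626 \right)} - J{\left(-129,521 \right)} = 296 - \left(-210 + 521 \left(-129\right) \left(4 - 129\right)\right) = 296 - \left(-210 + 521 \left(-129\right) \left(-125\right)\right) = 296 - \left(-210 + 8401125\right) = 296 - 8400915 = -8400619$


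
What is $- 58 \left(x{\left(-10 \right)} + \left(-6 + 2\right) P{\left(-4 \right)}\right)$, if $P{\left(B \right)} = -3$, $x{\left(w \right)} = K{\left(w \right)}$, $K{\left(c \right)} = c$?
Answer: $-116$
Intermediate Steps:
$x{\left(w \right)} = w$
$- 58 \left(x{\left(-10 \right)} + \left(-6 + 2\right) P{\left(-4 \right)}\right) = - 58 \left(-10 + \left(-6 + 2\right) \left(-3\right)\right) = - 58 \left(-10 - -12\right) = - 58 \left(-10 + 12\right) = \left(-58\right) 2 = -116$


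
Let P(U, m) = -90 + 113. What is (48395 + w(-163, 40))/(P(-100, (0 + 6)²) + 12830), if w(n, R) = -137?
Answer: 48258/12853 ≈ 3.7546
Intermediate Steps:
P(U, m) = 23
(48395 + w(-163, 40))/(P(-100, (0 + 6)²) + 12830) = (48395 - 137)/(23 + 12830) = 48258/12853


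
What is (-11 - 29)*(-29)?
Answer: 1160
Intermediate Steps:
(-11 - 29)*(-29) = -40*(-29) = 1160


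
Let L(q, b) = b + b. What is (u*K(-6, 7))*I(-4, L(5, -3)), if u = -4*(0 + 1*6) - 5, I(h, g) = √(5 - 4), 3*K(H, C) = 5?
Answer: -145/3 ≈ -48.333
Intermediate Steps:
L(q, b) = 2*b
K(H, C) = 5/3 (K(H, C) = (⅓)*5 = 5/3)
I(h, g) = 1 (I(h, g) = √1 = 1)
u = -29 (u = -4*(0 + 6) - 5 = -4*6 - 5 = -24 - 5 = -29)
(u*K(-6, 7))*I(-4, L(5, -3)) = -29*5/3*1 = -145/3*1 = -145/3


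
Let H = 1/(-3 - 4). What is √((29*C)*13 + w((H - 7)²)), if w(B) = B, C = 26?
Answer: √482798/7 ≈ 99.262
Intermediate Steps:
H = -⅐ (H = 1/(-7) = -⅐ ≈ -0.14286)
√((29*C)*13 + w((H - 7)²)) = √((29*26)*13 + (-⅐ - 7)²) = √(754*13 + (-50/7)²) = √(9802 + 2500/49) = √(482798/49) = √482798/7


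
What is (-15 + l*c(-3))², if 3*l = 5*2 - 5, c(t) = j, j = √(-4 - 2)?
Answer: 625/3 - 50*I*√6 ≈ 208.33 - 122.47*I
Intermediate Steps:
j = I*√6 (j = √(-6) = I*√6 ≈ 2.4495*I)
c(t) = I*√6
l = 5/3 (l = (5*2 - 5)/3 = (10 - 5)/3 = (⅓)*5 = 5/3 ≈ 1.6667)
(-15 + l*c(-3))² = (-15 + 5*(I*√6)/3)² = (-15 + 5*I*√6/3)²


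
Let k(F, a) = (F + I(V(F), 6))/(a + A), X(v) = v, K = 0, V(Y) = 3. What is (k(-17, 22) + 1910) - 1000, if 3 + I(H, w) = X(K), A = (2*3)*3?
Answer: 1819/2 ≈ 909.50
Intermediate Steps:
A = 18 (A = 6*3 = 18)
I(H, w) = -3 (I(H, w) = -3 + 0 = -3)
k(F, a) = (-3 + F)/(18 + a) (k(F, a) = (F - 3)/(a + 18) = (-3 + F)/(18 + a))
(k(-17, 22) + 1910) - 1000 = ((-3 - 17)/(18 + 22) + 1910) - 1000 = (-20/40 + 1910) - 1000 = ((1/40)*(-20) + 1910) - 1000 = (-½ + 1910) - 1000 = 3819/2 - 1000 = 1819/2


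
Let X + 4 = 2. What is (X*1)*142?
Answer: -284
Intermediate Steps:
X = -2 (X = -4 + 2 = -2)
(X*1)*142 = -2*1*142 = -2*142 = -284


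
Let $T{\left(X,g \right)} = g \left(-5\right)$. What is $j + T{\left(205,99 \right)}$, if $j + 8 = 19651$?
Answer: $19148$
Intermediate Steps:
$j = 19643$ ($j = -8 + 19651 = 19643$)
$T{\left(X,g \right)} = - 5 g$
$j + T{\left(205,99 \right)} = 19643 - 495 = 19148$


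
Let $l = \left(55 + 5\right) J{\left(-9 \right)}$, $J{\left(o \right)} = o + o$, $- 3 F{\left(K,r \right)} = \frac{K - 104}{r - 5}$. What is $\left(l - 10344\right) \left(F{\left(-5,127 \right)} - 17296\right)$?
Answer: $\frac{12052752208}{61} \approx 1.9759 \cdot 10^{8}$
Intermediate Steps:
$F{\left(K,r \right)} = - \frac{-104 + K}{3 \left(-5 + r\right)}$ ($F{\left(K,r \right)} = - \frac{\left(K - 104\right) \frac{1}{r - 5}}{3} = - \frac{\left(-104 + K\right) \frac{1}{-5 + r}}{3} = - \frac{\frac{1}{-5 + r} \left(-104 + K\right)}{3} = - \frac{-104 + K}{3 \left(-5 + r\right)}$)
$J{\left(o \right)} = 2 o$
$l = -1080$ ($l = \left(55 + 5\right) 2 \left(-9\right) = 60 \left(-18\right) = -1080$)
$\left(l - 10344\right) \left(F{\left(-5,127 \right)} - 17296\right) = \left(-1080 - 10344\right) \left(\frac{104 - -5}{3 \left(-5 + 127\right)} - 17296\right) = - 11424 \left(\frac{104 + 5}{3 \cdot 122} - 17296\right) = - 11424 \left(\frac{1}{3} \cdot \frac{1}{122} \cdot 109 - 17296\right) = - 11424 \left(\frac{109}{366} - 17296\right) = \left(-11424\right) \left(- \frac{6330227}{366}\right) = \frac{12052752208}{61}$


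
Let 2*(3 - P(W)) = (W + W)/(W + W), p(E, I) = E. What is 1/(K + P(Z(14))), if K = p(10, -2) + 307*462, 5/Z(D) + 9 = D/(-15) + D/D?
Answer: 2/283693 ≈ 7.0499e-6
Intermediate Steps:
Z(D) = 5/(-8 - D/15) (Z(D) = 5/(-9 + (D/(-15) + D/D)) = 5/(-9 + (D*(-1/15) + 1)) = 5/(-9 + (-D/15 + 1)) = 5/(-9 + (1 - D/15)) = 5/(-8 - D/15))
P(W) = 5/2 (P(W) = 3 - (W + W)/(2*(W + W)) = 3 - 2*W/(2*(2*W)) = 3 - 2*W*1/(2*W)/2 = 3 - ½*1 = 3 - ½ = 5/2)
K = 141844 (K = 10 + 307*462 = 10 + 141834 = 141844)
1/(K + P(Z(14))) = 1/(141844 + 5/2) = 1/(283693/2) = 2/283693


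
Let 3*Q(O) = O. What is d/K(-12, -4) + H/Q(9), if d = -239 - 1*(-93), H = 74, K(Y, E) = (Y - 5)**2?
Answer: 20948/867 ≈ 24.161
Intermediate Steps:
Q(O) = O/3
K(Y, E) = (-5 + Y)**2
d = -146 (d = -239 + 93 = -146)
d/K(-12, -4) + H/Q(9) = -146/(-5 - 12)**2 + 74/(((1/3)*9)) = -146/((-17)**2) + 74/3 = -146/289 + 74*(1/3) = -146*1/289 + 74/3 = -146/289 + 74/3 = 20948/867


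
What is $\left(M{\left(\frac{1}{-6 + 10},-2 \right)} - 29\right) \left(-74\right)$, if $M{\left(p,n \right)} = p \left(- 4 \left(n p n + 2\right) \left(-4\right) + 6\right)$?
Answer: $1147$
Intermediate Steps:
$M{\left(p,n \right)} = p \left(38 + 16 p n^{2}\right)$ ($M{\left(p,n \right)} = p \left(- 4 \left(p n^{2} + 2\right) \left(-4\right) + 6\right) = p \left(- 4 \left(2 + p n^{2}\right) \left(-4\right) + 6\right) = p \left(\left(-8 - 4 p n^{2}\right) \left(-4\right) + 6\right) = p \left(\left(32 + 16 p n^{2}\right) + 6\right) = p \left(38 + 16 p n^{2}\right)$)
$\left(M{\left(\frac{1}{-6 + 10},-2 \right)} - 29\right) \left(-74\right) = \left(\frac{2 \left(19 + \frac{8 \left(-2\right)^{2}}{-6 + 10}\right)}{-6 + 10} - 29\right) \left(-74\right) = \left(\frac{2 \left(19 + 8 \cdot \frac{1}{4} \cdot 4\right)}{4} - 29\right) \left(-74\right) = \left(2 \cdot \frac{1}{4} \left(19 + 8 \cdot \frac{1}{4} \cdot 4\right) - 29\right) \left(-74\right) = \left(2 \cdot \frac{1}{4} \left(19 + 8\right) - 29\right) \left(-74\right) = \left(2 \cdot \frac{1}{4} \cdot 27 - 29\right) \left(-74\right) = \left(\frac{27}{2} - 29\right) \left(-74\right) = \left(- \frac{31}{2}\right) \left(-74\right) = 1147$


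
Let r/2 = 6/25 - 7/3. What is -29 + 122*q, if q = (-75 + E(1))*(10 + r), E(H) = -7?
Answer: -4363919/75 ≈ -58186.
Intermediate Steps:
r = -314/75 (r = 2*(6/25 - 7/3) = 2*(-157/75) = -314/75 ≈ -4.1867)
q = -35752/75 (q = (-75 - 7)*(10 - 314/75) = -82*436/75 = -35752/75 ≈ -476.69)
-29 + 122*q = -29 + 122*(-35752/75) = -29 - 4361744/75 = -4363919/75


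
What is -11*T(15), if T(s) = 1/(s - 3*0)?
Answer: -11/15 ≈ -0.73333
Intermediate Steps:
T(s) = 1/s (T(s) = 1/(s + 0) = 1/s)
-11*T(15) = -11/15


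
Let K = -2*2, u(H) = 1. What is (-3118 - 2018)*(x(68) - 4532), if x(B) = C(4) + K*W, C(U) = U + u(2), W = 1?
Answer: 23271216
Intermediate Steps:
K = -4
C(U) = 1 + U (C(U) = U + 1 = 1 + U)
x(B) = 1 (x(B) = (1 + 4) - 4*1 = 5 - 4 = 1)
(-3118 - 2018)*(x(68) - 4532) = (-3118 - 2018)*(1 - 4532) = -5136*(-4531) = 23271216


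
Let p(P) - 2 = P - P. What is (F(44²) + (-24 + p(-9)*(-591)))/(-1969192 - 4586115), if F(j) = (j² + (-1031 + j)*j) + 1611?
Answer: -5500581/6555307 ≈ -0.83910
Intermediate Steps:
p(P) = 2 (p(P) = 2 + (P - P) = 2 + 0 = 2)
F(j) = 1611 + j² + j*(-1031 + j) (F(j) = (j² + j*(-1031 + j)) + 1611 = 1611 + j² + j*(-1031 + j))
(F(44²) + (-24 + p(-9)*(-591)))/(-1969192 - 4586115) = ((1611 - 1031*44² + 2*(44²)²) + (-24 + 2*(-591)))/(-1969192 - 4586115) = ((1611 - 1031*1936 + 2*1936²) + (-24 - 1182))/(-6555307) = ((1611 - 1996016 + 2*3748096) - 1206)*(-1/6555307) = ((1611 - 1996016 + 7496192) - 1206)*(-1/6555307) = (5501787 - 1206)*(-1/6555307) = 5500581*(-1/6555307) = -5500581/6555307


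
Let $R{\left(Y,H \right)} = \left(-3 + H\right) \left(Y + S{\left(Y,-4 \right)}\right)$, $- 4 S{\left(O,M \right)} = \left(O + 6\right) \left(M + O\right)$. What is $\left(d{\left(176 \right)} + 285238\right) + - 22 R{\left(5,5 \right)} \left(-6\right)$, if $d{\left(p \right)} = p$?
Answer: $286008$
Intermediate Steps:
$S{\left(O,M \right)} = - \frac{\left(6 + O\right) \left(M + O\right)}{4}$ ($S{\left(O,M \right)} = - \frac{\left(O + 6\right) \left(M + O\right)}{4} = - \frac{\left(6 + O\right) \left(M + O\right)}{4}$)
$R{\left(Y,H \right)} = \left(-3 + H\right) \left(6 + \frac{Y}{2} - \frac{Y^{2}}{4}\right)$ ($R{\left(Y,H \right)} = \left(-3 + H\right) \left(Y - \left(-6 + \frac{Y}{2} + \frac{Y^{2}}{4}\right)\right) = \left(-3 + H\right) \left(6 + \frac{Y}{2} - \frac{Y^{2}}{4}\right)$)
$\left(d{\left(176 \right)} + 285238\right) + - 22 R{\left(5,5 \right)} \left(-6\right) = \left(176 + 285238\right) + - 22 \left(-18 + 6 \cdot 5 - \frac{15}{2} + \frac{3 \cdot 5^{2}}{4} + \frac{1}{2} \cdot 5 \cdot 5 - \frac{5 \cdot 5^{2}}{4}\right) \left(-6\right) = 285414 + - 22 \left(-18 + 30 - \frac{15}{2} + \frac{3}{4} \cdot 25 + \frac{25}{2} - \frac{5}{4} \cdot 25\right) \left(-6\right) = 285414 + - 22 \left(-18 + 30 - \frac{15}{2} + \frac{75}{4} + \frac{25}{2} - \frac{125}{4}\right) \left(-6\right) = 285414 + \left(-22\right) \frac{9}{2} \left(-6\right) = 285414 - -594 = 285414 + 594 = 286008$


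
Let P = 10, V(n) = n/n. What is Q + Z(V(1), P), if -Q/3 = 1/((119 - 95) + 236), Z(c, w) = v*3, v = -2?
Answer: -1563/260 ≈ -6.0115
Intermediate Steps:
V(n) = 1
Z(c, w) = -6 (Z(c, w) = -2*3 = -6)
Q = -3/260 (Q = -3/((119 - 95) + 236) = -3/(24 + 236) = -3/260 ≈ -0.011538)
Q + Z(V(1), P) = -3/260 - 6 = -1563/260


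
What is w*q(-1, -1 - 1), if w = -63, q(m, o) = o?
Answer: 126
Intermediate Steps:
w*q(-1, -1 - 1) = -63*(-1 - 1) = -63*(-2) = 126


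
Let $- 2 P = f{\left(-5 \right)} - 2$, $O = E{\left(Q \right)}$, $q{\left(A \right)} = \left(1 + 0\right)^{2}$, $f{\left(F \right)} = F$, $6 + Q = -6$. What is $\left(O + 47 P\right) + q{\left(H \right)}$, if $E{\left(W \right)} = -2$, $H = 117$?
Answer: $\frac{327}{2} \approx 163.5$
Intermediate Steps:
$Q = -12$ ($Q = -6 - 6 = -12$)
$q{\left(A \right)} = 1$ ($q{\left(A \right)} = 1^{2} = 1$)
$O = -2$
$P = \frac{7}{2}$ ($P = - \frac{-5 - 2}{2} = \left(- \frac{1}{2}\right) \left(-7\right) = \frac{7}{2} \approx 3.5$)
$\left(O + 47 P\right) + q{\left(H \right)} = \left(-2 + 47 \cdot \frac{7}{2}\right) + 1 = \left(-2 + \frac{329}{2}\right) + 1 = \frac{325}{2} + 1 = \frac{327}{2}$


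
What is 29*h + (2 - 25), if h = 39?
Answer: 1108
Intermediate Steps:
29*h + (2 - 25) = 29*39 + (2 - 25) = 1131 - 23 = 1108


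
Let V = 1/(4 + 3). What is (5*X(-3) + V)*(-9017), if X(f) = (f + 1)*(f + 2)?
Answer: -640207/7 ≈ -91458.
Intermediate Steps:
V = ⅐ (V = 1/7 = ⅐ ≈ 0.14286)
X(f) = (1 + f)*(2 + f)
(5*X(-3) + V)*(-9017) = (5*(2 + (-3)² + 3*(-3)) + ⅐)*(-9017) = (5*(2 + 9 - 9) + ⅐)*(-9017) = (5*2 + ⅐)*(-9017) = (10 + ⅐)*(-9017) = (71/7)*(-9017) = -640207/7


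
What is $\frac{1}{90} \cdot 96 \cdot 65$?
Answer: $\frac{208}{3} \approx 69.333$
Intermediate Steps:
$\frac{1}{90} \cdot 96 \cdot 65 = \frac{16}{15} \cdot 65 = \frac{208}{3}$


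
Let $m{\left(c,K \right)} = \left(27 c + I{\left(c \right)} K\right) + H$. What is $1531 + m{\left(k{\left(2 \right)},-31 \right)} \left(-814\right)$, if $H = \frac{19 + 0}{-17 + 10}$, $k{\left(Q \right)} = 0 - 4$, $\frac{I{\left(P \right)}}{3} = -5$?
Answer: $- \frac{2008003}{7} \approx -2.8686 \cdot 10^{5}$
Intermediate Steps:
$I{\left(P \right)} = -15$ ($I{\left(P \right)} = 3 \left(-5\right) = -15$)
$k{\left(Q \right)} = -4$
$H = - \frac{19}{7}$ ($H = \frac{19}{-7} = 19 \left(- \frac{1}{7}\right) = - \frac{19}{7} \approx -2.7143$)
$m{\left(c,K \right)} = - \frac{19}{7} - 15 K + 27 c$ ($m{\left(c,K \right)} = \left(27 c - 15 K\right) - \frac{19}{7} = \left(- 15 K + 27 c\right) - \frac{19}{7} = - \frac{19}{7} - 15 K + 27 c$)
$1531 + m{\left(k{\left(2 \right)},-31 \right)} \left(-814\right) = 1531 + \left(- \frac{19}{7} - -465 + 27 \left(-4\right)\right) \left(-814\right) = 1531 + \left(- \frac{19}{7} + 465 - 108\right) \left(-814\right) = 1531 + \frac{2480}{7} \left(-814\right) = 1531 - \frac{2018720}{7} = - \frac{2008003}{7}$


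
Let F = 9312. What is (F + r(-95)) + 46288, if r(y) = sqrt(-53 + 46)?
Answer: 55600 + I*sqrt(7) ≈ 55600.0 + 2.6458*I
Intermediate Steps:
r(y) = I*sqrt(7) (r(y) = sqrt(-7) = I*sqrt(7))
(F + r(-95)) + 46288 = (9312 + I*sqrt(7)) + 46288 = 55600 + I*sqrt(7)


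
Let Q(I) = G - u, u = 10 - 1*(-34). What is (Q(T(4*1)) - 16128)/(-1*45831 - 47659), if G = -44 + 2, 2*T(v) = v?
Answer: 8107/46745 ≈ 0.17343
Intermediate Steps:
T(v) = v/2
u = 44 (u = 10 + 34 = 44)
G = -42
Q(I) = -86 (Q(I) = -42 - 1*44 = -42 - 44 = -86)
(Q(T(4*1)) - 16128)/(-1*45831 - 47659) = (-86 - 16128)/(-1*45831 - 47659) = -16214/(-45831 - 47659) = -16214/(-93490) = -16214*(-1/93490) = 8107/46745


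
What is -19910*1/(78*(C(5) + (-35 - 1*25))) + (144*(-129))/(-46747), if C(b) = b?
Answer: 9185671/1823133 ≈ 5.0384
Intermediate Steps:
-19910*1/(78*(C(5) + (-35 - 1*25))) + (144*(-129))/(-46747) = -19910*1/(78*(5 + (-35 - 1*25))) + (144*(-129))/(-46747) = -19910*1/(78*(5 + (-35 - 25))) - 18576*(-1/46747) = -19910*1/(78*(5 - 60)) + 18576/46747 = -19910/((-55*78)) + 18576/46747 = -19910/(-4290) + 18576/46747 = -19910*(-1/4290) + 18576/46747 = 181/39 + 18576/46747 = 9185671/1823133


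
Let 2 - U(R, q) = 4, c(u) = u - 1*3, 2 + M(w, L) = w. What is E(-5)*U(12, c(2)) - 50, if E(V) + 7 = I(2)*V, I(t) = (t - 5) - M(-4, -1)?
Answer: -6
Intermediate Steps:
M(w, L) = -2 + w
I(t) = 1 + t (I(t) = (t - 5) - (-2 - 4) = (-5 + t) - 1*(-6) = (-5 + t) + 6 = 1 + t)
c(u) = -3 + u (c(u) = u - 3 = -3 + u)
U(R, q) = -2 (U(R, q) = 2 - 1*4 = 2 - 4 = -2)
E(V) = -7 + 3*V (E(V) = -7 + (1 + 2)*V = -7 + 3*V)
E(-5)*U(12, c(2)) - 50 = (-7 + 3*(-5))*(-2) - 50 = (-7 - 15)*(-2) - 50 = -22*(-2) - 50 = 44 - 50 = -6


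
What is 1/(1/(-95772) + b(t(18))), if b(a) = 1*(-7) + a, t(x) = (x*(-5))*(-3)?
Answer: 95772/25188035 ≈ 0.0038023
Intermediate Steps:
t(x) = 15*x (t(x) = -5*x*(-3) = 15*x)
b(a) = -7 + a
1/(1/(-95772) + b(t(18))) = 1/(1/(-95772) + (-7 + 15*18)) = 1/(-1/95772 + (-7 + 270)) = 1/(-1/95772 + 263) = 1/(25188035/95772) = 95772/25188035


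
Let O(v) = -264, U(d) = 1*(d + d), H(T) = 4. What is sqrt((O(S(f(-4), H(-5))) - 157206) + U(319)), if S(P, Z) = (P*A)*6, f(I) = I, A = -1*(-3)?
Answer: 52*I*sqrt(58) ≈ 396.02*I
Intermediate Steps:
A = 3
S(P, Z) = 18*P (S(P, Z) = (P*3)*6 = (3*P)*6 = 18*P)
U(d) = 2*d (U(d) = 1*(2*d) = 2*d)
sqrt((O(S(f(-4), H(-5))) - 157206) + U(319)) = sqrt((-264 - 157206) + 2*319) = sqrt(-157470 + 638) = sqrt(-156832) = 52*I*sqrt(58)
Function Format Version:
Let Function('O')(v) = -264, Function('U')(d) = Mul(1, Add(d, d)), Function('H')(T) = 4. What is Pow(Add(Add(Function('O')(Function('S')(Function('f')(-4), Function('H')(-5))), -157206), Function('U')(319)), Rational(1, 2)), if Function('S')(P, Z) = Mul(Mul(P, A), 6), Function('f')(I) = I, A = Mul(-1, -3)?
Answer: Mul(52, I, Pow(58, Rational(1, 2))) ≈ Mul(396.02, I)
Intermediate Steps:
A = 3
Function('S')(P, Z) = Mul(18, P) (Function('S')(P, Z) = Mul(Mul(P, 3), 6) = Mul(Mul(3, P), 6) = Mul(18, P))
Function('U')(d) = Mul(2, d) (Function('U')(d) = Mul(1, Mul(2, d)) = Mul(2, d))
Pow(Add(Add(Function('O')(Function('S')(Function('f')(-4), Function('H')(-5))), -157206), Function('U')(319)), Rational(1, 2)) = Pow(Add(Add(-264, -157206), Mul(2, 319)), Rational(1, 2)) = Pow(Add(-157470, 638), Rational(1, 2)) = Pow(-156832, Rational(1, 2)) = Mul(52, I, Pow(58, Rational(1, 2)))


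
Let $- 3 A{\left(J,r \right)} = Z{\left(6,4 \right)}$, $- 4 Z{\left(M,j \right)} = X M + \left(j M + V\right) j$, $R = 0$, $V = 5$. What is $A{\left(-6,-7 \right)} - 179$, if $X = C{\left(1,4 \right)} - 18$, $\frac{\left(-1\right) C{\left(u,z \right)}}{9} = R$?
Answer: $- \frac{535}{3} \approx -178.33$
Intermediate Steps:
$C{\left(u,z \right)} = 0$ ($C{\left(u,z \right)} = \left(-9\right) 0 = 0$)
$X = -18$ ($X = 0 - 18 = -18$)
$Z{\left(M,j \right)} = \frac{9 M}{2} - \frac{j \left(5 + M j\right)}{4}$ ($Z{\left(M,j \right)} = - \frac{- 18 M + \left(j M + 5\right) j}{4} = - \frac{- 18 M + \left(M j + 5\right) j}{4} = - \frac{- 18 M + \left(5 + M j\right) j}{4} = - \frac{- 18 M + j \left(5 + M j\right)}{4} = \frac{9 M}{2} - \frac{j \left(5 + M j\right)}{4}$)
$A{\left(J,r \right)} = \frac{2}{3}$ ($A{\left(J,r \right)} = - \frac{\left(- \frac{5}{4}\right) 4 + \frac{9}{2} \cdot 6 - \frac{3 \cdot 4^{2}}{2}}{3} = - \frac{-5 + 27 - \frac{3}{2} \cdot 16}{3} = - \frac{-5 + 27 - 24}{3} = \left(- \frac{1}{3}\right) \left(-2\right) = \frac{2}{3}$)
$A{\left(-6,-7 \right)} - 179 = \frac{2}{3} - 179 = - \frac{535}{3}$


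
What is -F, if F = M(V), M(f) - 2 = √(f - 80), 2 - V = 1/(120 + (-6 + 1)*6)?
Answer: -2 - I*√70210/30 ≈ -2.0 - 8.8324*I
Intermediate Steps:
V = 179/90 (V = 2 - 1/(120 + (-6 + 1)*6) = 2 - 1/(120 - 5*6) = 2 - 1/(120 - 30) = 2 - 1/90 = 179/90 ≈ 1.9889)
M(f) = 2 + √(-80 + f) (M(f) = 2 + √(f - 80) = 2 + √(-80 + f))
F = 2 + I*√70210/30 (F = 2 + √(-80 + 179/90) = 2 + √(-7021/90) = 2 + I*√70210/30 ≈ 2.0 + 8.8324*I)
-F = -(2 + I*√70210/30) = -2 - I*√70210/30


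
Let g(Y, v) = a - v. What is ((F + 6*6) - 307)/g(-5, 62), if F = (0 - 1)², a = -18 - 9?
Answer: 270/89 ≈ 3.0337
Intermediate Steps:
a = -27
F = 1 (F = (-1)² = 1)
g(Y, v) = -27 - v
((F + 6*6) - 307)/g(-5, 62) = ((1 + 6*6) - 307)/(-27 - 1*62) = ((1 + 36) - 307)/(-27 - 62) = (37 - 307)/(-89) = -270*(-1/89) = 270/89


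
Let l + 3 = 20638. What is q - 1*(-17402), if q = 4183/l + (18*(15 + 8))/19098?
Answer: 380999689238/21893735 ≈ 17402.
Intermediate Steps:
l = 20635 (l = -3 + 20638 = 20635)
q = 4912768/21893735 (q = 4183/20635 + (18*(15 + 8))/19098 = 4183*(1/20635) + (18*23)*(1/19098) = 4183/20635 + 414*(1/19098) = 4183/20635 + 23/1061 = 4912768/21893735 ≈ 0.22439)
q - 1*(-17402) = 4912768/21893735 - 1*(-17402) = 4912768/21893735 + 17402 = 380999689238/21893735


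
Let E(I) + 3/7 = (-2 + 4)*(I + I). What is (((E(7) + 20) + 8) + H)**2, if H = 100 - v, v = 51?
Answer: 535824/49 ≈ 10935.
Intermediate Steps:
E(I) = -3/7 + 4*I (E(I) = -3/7 + (-2 + 4)*(I + I) = -3/7 + 2*(2*I) = -3/7 + 4*I)
H = 49 (H = 100 - 1*51 = 100 - 51 = 49)
(((E(7) + 20) + 8) + H)**2 = ((((-3/7 + 4*7) + 20) + 8) + 49)**2 = ((((-3/7 + 28) + 20) + 8) + 49)**2 = (((193/7 + 20) + 8) + 49)**2 = ((333/7 + 8) + 49)**2 = (389/7 + 49)**2 = (732/7)**2 = 535824/49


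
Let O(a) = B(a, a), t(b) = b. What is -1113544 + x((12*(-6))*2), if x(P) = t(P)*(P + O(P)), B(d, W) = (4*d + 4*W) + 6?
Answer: -927784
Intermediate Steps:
B(d, W) = 6 + 4*W + 4*d (B(d, W) = (4*W + 4*d) + 6 = 6 + 4*W + 4*d)
O(a) = 6 + 8*a (O(a) = 6 + 4*a + 4*a = 6 + 8*a)
x(P) = P*(6 + 9*P) (x(P) = P*(P + (6 + 8*P)) = P*(6 + 9*P))
-1113544 + x((12*(-6))*2) = -1113544 + 3*((12*(-6))*2)*(2 + 3*((12*(-6))*2)) = -1113544 + 3*(-72*2)*(2 + 3*(-72*2)) = -1113544 + 3*(-144)*(2 + 3*(-144)) = -1113544 + 3*(-144)*(2 - 432) = -1113544 + 3*(-144)*(-430) = -1113544 + 185760 = -927784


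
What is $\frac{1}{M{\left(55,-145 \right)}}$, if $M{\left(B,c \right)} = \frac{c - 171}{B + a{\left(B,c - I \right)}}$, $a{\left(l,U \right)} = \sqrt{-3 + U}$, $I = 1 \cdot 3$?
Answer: $- \frac{55}{316} - \frac{i \sqrt{151}}{316} \approx -0.17405 - 0.038887 i$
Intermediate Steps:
$I = 3$
$M{\left(B,c \right)} = \frac{-171 + c}{B + \sqrt{-6 + c}}$ ($M{\left(B,c \right)} = \frac{c - 171}{B + \sqrt{-3 + \left(c - 3\right)}} = \frac{-171 + c}{B + \sqrt{-3 + \left(c - 3\right)}} = \frac{-171 + c}{B + \sqrt{-3 + \left(-3 + c\right)}} = \frac{-171 + c}{B + \sqrt{-6 + c}}$)
$\frac{1}{M{\left(55,-145 \right)}} = \frac{1}{\frac{1}{55 + \sqrt{-6 - 145}} \left(-171 - 145\right)} = \frac{1}{\frac{1}{55 + \sqrt{-151}} \left(-316\right)} = \frac{1}{\frac{1}{55 + i \sqrt{151}} \left(-316\right)} = \frac{1}{\left(-316\right) \frac{1}{55 + i \sqrt{151}}} = - \frac{55}{316} - \frac{i \sqrt{151}}{316}$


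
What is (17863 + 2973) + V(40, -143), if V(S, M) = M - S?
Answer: 20653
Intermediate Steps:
(17863 + 2973) + V(40, -143) = (17863 + 2973) + (-143 - 1*40) = 20836 + (-143 - 40) = 20836 - 183 = 20653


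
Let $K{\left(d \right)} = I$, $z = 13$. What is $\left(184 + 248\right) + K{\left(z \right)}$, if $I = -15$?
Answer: $417$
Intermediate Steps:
$K{\left(d \right)} = -15$
$\left(184 + 248\right) + K{\left(z \right)} = \left(184 + 248\right) - 15 = 432 - 15 = 417$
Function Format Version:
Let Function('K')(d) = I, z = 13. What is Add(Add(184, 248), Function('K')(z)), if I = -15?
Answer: 417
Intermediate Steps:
Function('K')(d) = -15
Add(Add(184, 248), Function('K')(z)) = Add(Add(184, 248), -15) = Add(432, -15) = 417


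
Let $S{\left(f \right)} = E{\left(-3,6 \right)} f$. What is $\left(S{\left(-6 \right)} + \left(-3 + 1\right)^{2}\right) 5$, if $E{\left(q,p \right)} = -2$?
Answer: $80$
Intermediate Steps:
$S{\left(f \right)} = - 2 f$
$\left(S{\left(-6 \right)} + \left(-3 + 1\right)^{2}\right) 5 = \left(\left(-2\right) \left(-6\right) + \left(-3 + 1\right)^{2}\right) 5 = \left(12 + \left(-2\right)^{2}\right) 5 = \left(12 + 4\right) 5 = 16 \cdot 5 = 80$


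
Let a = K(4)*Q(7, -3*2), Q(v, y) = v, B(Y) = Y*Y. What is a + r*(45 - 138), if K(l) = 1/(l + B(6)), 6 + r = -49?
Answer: 204607/40 ≈ 5115.2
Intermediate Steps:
r = -55 (r = -6 - 49 = -55)
B(Y) = Y²
K(l) = 1/(36 + l) (K(l) = 1/(l + 6²) = 1/(l + 36) = 1/(36 + l))
a = 7/40 (a = 7/(36 + 4) = 7/40 ≈ 0.17500)
a + r*(45 - 138) = 7/40 - 55*(45 - 138) = 7/40 - 55*(-93) = 7/40 + 5115 = 204607/40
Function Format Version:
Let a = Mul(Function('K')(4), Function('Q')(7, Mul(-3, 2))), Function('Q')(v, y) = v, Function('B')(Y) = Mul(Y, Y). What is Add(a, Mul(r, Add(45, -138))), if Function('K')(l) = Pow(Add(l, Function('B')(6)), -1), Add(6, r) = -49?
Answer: Rational(204607, 40) ≈ 5115.2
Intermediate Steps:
r = -55 (r = Add(-6, -49) = -55)
Function('B')(Y) = Pow(Y, 2)
Function('K')(l) = Pow(Add(36, l), -1) (Function('K')(l) = Pow(Add(l, Pow(6, 2)), -1) = Pow(Add(l, 36), -1) = Pow(Add(36, l), -1))
a = Rational(7, 40) (a = Mul(Pow(Add(36, 4), -1), 7) = Mul(Pow(40, -1), 7) = Mul(Rational(1, 40), 7) = Rational(7, 40) ≈ 0.17500)
Add(a, Mul(r, Add(45, -138))) = Add(Rational(7, 40), Mul(-55, Add(45, -138))) = Add(Rational(7, 40), Mul(-55, -93)) = Add(Rational(7, 40), 5115) = Rational(204607, 40)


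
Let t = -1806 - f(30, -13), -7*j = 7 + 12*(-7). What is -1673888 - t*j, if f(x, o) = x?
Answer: -1653692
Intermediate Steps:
j = 11 (j = -(7 + 12*(-7))/7 = -(7 - 84)/7 = -1/7*(-77) = 11)
t = -1836 (t = -1806 - 1*30 = -1806 - 30 = -1836)
-1673888 - t*j = -1673888 - (-1836)*11 = -1673888 - 1*(-20196) = -1673888 + 20196 = -1653692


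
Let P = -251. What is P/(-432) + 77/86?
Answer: 27425/18576 ≈ 1.4764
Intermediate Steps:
P/(-432) + 77/86 = -251/(-432) + 77/86 = -251*(-1/432) + 77*(1/86) = 251/432 + 77/86 = 27425/18576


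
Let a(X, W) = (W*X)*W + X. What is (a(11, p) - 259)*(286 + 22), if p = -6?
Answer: 45584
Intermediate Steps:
a(X, W) = X + X*W**2 (a(X, W) = X*W**2 + X = X + X*W**2)
(a(11, p) - 259)*(286 + 22) = (11*(1 + (-6)**2) - 259)*(286 + 22) = (11*(1 + 36) - 259)*308 = (11*37 - 259)*308 = (407 - 259)*308 = 148*308 = 45584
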